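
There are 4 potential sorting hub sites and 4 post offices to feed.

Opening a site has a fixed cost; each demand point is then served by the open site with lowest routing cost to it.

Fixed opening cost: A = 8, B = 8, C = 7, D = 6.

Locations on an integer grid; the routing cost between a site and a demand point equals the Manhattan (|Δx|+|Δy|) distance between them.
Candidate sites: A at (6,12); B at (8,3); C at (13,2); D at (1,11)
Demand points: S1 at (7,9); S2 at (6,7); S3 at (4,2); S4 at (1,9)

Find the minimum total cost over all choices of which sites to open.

Open {B, D}: assign each demand point to its cheapest open site.
  S1→B 7, S2→B 6, S3→B 5, S4→D 2
  routing cost 20, fixed 14 → total 34.
Compare {A}: routing cost 29 + fixed 8 = 37.
Compare {D}: routing cost 31 + fixed 6 = 37.
Compare {A, D}: routing cost 23 + fixed 14 = 37.
All other subsets cost ≥ 37. Minimum total cost: 34.

34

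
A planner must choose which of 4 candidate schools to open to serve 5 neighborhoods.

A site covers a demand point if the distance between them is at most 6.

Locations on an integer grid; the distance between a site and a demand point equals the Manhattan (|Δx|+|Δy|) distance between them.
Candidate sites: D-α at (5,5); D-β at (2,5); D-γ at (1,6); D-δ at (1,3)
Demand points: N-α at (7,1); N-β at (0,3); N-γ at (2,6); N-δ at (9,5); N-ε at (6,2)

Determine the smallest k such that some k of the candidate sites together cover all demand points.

Coverage sets (demand points within 6 of each site):
  D-α: {N-α, N-γ, N-δ, N-ε}
  D-β: {N-β, N-γ}
  D-γ: {N-β, N-γ}
  D-δ: {N-β, N-γ, N-ε}
No single site covers all 5 demand points.
But {D-α, D-β} covers everything, so the minimum is 2.

2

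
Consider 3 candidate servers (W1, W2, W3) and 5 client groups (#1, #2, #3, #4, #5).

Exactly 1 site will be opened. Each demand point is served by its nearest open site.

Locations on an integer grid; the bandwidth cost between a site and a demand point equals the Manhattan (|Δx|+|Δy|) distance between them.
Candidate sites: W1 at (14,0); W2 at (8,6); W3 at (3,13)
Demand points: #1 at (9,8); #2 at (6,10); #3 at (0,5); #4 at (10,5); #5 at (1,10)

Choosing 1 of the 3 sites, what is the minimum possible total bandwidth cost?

32

Open {W2}.
  #1→W2 3, #2→W2 6, #3→W2 9, #4→W2 3, #5→W2 11  ⇒ total 32.
Compare {W3}: total 48.
Compare {W1}: total 82.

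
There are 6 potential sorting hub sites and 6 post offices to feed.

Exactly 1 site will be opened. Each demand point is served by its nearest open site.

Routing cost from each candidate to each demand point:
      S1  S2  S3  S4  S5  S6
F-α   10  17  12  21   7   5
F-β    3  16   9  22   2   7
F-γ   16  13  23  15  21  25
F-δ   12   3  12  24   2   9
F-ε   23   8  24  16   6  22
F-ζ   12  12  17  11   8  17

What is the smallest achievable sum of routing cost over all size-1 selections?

59

Open {F-β}.
  S1→F-β 3, S2→F-β 16, S3→F-β 9, S4→F-β 22, S5→F-β 2, S6→F-β 7  ⇒ total 59.
Compare {F-δ}: total 62.
Compare {F-α}: total 72.
No size-1 selection does better; minimum is 59.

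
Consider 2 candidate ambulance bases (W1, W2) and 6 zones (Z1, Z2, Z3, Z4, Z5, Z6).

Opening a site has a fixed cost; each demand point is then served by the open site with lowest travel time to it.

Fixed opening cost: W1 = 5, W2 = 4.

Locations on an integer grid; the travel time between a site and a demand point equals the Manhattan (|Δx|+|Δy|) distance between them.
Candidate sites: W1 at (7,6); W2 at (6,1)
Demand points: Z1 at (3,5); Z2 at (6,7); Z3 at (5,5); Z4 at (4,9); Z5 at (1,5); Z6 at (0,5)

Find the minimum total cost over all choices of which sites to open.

36

Open {W1}: assign each demand point to its cheapest open site.
  Z1→W1 5, Z2→W1 2, Z3→W1 3, Z4→W1 6, Z5→W1 7, Z6→W1 8
  travel time 31, fixed 5 → total 36.
Compare {W1, W2}: travel time 31 + fixed 9 = 40.
Compare {W2}: travel time 47 + fixed 4 = 51.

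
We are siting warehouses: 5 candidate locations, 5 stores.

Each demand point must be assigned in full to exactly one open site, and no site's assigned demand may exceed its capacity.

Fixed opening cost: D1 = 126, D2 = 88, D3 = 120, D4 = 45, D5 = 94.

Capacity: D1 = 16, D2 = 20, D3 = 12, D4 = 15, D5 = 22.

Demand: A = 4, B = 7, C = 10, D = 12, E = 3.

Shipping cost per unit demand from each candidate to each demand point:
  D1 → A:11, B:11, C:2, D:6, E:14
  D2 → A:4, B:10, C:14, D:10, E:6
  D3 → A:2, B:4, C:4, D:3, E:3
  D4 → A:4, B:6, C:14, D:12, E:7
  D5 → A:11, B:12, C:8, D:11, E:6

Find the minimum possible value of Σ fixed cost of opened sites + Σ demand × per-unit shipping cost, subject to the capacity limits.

426

Open {D1, D3, D4}; cheapest assignment that respects the capacities:
  D1 (cap 16, load 10): C — cost 10×2 = 20
  D3 (cap 12, load 12): D — cost 12×3 = 36
  D4 (cap 15, load 14): A, B, E — cost 4×4 + 7×6 + 3×7 = 79
  Shipping 135, fixed 291 → total 426.
  Any other capacity-feasible assignment to {D1, D3, D4} ships for at least 135.
Compare {D4, D5}: its best feasible assignment gives total 430.
Compare {D3, D4, D5}: its best feasible assignment gives total 451.
Every other set of open sites that can feasibly serve all demand totals ≥ 430 even under its best assignment. Minimum: 426.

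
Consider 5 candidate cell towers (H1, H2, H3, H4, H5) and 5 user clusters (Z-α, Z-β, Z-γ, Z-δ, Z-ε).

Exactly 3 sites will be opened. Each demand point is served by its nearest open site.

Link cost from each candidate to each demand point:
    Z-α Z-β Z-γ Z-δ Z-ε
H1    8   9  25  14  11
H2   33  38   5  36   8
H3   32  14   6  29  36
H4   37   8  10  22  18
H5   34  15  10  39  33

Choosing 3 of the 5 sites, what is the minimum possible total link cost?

43

Open {H1, H2, H4}.
  Z-α→H1 8, Z-β→H4 8, Z-γ→H2 5, Z-δ→H1 14, Z-ε→H2 8  ⇒ total 43.
Compare {H1, H2, H3}: total 44.
Compare {H1, H2, H5}: total 44.
No size-3 selection does better; minimum is 43.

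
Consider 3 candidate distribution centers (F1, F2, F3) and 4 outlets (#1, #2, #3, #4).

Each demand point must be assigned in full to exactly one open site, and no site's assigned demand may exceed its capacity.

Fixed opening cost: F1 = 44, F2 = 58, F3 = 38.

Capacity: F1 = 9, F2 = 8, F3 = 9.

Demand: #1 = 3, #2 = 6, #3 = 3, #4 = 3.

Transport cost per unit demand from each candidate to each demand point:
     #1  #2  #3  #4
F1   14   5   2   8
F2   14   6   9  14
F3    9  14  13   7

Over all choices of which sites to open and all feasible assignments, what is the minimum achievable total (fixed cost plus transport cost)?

166

Open {F1, F3}; cheapest assignment that respects the capacities:
  F1 (cap 9, load 9): #2, #3 — cost 6×5 + 3×2 = 36
  F3 (cap 9, load 6): #1, #4 — cost 3×9 + 3×7 = 48
  Shipping 84, fixed 82 → total 166.
  Any other capacity-feasible assignment to {F1, F3} ships for at least 84.
Compare {F1, F2}: its best feasible assignment gives total 210.
Compare {F2, F3}: its best feasible assignment gives total 219.
Every other set of open sites that can feasibly serve all demand totals ≥ 210 even under its best assignment. Minimum: 166.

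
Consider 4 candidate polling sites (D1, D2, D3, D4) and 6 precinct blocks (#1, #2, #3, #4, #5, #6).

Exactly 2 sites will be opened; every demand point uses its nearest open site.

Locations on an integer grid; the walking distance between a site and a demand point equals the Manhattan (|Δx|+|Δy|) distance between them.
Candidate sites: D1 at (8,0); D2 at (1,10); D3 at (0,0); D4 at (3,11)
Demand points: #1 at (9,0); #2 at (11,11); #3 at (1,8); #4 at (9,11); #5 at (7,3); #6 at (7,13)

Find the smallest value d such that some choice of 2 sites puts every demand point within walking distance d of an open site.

8

Open {D1, D4}.
  Farthest demand point is #2 at walking distance 8 (to D4); all others are ≤ 8.
With {D3, D4} the worst case is 10.
With {D1, D2} the worst case is 11.
No size-2 selection achieves below 8.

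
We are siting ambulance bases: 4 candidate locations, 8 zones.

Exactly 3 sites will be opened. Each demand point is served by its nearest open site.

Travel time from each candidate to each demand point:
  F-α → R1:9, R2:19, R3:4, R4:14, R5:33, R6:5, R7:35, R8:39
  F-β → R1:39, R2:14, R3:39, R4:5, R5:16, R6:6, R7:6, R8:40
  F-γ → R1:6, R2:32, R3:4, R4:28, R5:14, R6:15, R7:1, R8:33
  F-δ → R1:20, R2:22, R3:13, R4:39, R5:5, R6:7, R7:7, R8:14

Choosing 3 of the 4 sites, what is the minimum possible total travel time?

55

Open {F-β, F-γ, F-δ}.
  R1→F-γ 6, R2→F-β 14, R3→F-γ 4, R4→F-β 5, R5→F-δ 5, R6→F-β 6, R7→F-γ 1, R8→F-δ 14  ⇒ total 55.
Compare {F-α, F-β, F-δ}: total 62.
Compare {F-α, F-γ, F-δ}: total 68.
No size-3 selection does better; minimum is 55.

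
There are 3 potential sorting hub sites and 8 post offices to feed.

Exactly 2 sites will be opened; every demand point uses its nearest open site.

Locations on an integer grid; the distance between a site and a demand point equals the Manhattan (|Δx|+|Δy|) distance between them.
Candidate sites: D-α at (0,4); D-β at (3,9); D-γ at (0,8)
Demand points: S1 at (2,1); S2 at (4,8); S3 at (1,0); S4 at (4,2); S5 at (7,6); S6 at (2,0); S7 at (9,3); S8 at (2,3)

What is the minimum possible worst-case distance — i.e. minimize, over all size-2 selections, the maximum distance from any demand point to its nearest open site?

Open {D-α, D-β}.
  Farthest demand point is S7 at distance 10 (to D-α); all others are ≤ 10.
With {D-α, D-γ} the worst case is 10.
With {D-β, D-γ} the worst case is 12.
No size-2 selection achieves below 10.

10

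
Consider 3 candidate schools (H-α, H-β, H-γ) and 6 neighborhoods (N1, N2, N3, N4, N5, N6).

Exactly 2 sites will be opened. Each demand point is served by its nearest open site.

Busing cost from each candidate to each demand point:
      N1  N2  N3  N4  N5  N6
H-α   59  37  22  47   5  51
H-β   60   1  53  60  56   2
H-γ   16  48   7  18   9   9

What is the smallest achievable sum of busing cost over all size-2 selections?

Open {H-β, H-γ}.
  N1→H-γ 16, N2→H-β 1, N3→H-γ 7, N4→H-γ 18, N5→H-γ 9, N6→H-β 2  ⇒ total 53.
Compare {H-α, H-γ}: total 92.
Compare {H-α, H-β}: total 136.

53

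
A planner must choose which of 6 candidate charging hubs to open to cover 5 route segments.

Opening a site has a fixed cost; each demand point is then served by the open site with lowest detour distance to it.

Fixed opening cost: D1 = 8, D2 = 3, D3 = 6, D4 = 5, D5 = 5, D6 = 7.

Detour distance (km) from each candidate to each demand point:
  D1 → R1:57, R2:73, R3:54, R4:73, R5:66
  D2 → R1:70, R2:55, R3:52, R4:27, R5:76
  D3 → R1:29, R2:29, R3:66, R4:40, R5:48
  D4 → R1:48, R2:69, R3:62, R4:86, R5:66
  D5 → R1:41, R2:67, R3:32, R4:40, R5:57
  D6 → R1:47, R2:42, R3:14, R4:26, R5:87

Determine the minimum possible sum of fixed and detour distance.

159

Open {D3, D6}: assign each demand point to its cheapest open site.
  R1→D3 29, R2→D3 29, R3→D6 14, R4→D6 26, R5→D3 48
  detour distance 146, fixed 13 → total 159.
Compare {D2, D3, D6}: detour distance 146 + fixed 16 = 162.
Compare {D3, D4, D6}: detour distance 146 + fixed 18 = 164.
Compare {D3, D5, D6}: detour distance 146 + fixed 18 = 164.
All other subsets cost ≥ 162. Minimum total cost: 159.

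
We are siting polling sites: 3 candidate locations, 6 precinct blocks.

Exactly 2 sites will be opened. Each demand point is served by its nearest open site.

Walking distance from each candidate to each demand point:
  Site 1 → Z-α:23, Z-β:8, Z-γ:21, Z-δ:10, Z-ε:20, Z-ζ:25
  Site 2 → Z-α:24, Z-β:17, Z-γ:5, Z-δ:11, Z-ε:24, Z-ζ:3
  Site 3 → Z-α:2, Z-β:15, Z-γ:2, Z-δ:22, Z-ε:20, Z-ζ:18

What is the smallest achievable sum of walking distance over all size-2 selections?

53

Open {Site 2, Site 3}.
  Z-α→Site 3 2, Z-β→Site 3 15, Z-γ→Site 3 2, Z-δ→Site 2 11, Z-ε→Site 3 20, Z-ζ→Site 2 3  ⇒ total 53.
Compare {Site 1, Site 3}: total 60.
Compare {Site 1, Site 2}: total 69.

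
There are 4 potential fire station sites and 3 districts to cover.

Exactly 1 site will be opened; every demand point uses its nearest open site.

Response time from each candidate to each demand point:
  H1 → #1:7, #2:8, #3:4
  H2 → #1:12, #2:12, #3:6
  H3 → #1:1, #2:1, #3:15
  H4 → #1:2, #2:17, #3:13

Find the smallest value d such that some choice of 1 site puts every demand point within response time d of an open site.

Open {H1}.
  Farthest demand point is #2 at response time 8 (to H1); all others are ≤ 8.
With {H2} the worst case is 12.
With {H3} the worst case is 15.
No size-1 selection achieves below 8.

8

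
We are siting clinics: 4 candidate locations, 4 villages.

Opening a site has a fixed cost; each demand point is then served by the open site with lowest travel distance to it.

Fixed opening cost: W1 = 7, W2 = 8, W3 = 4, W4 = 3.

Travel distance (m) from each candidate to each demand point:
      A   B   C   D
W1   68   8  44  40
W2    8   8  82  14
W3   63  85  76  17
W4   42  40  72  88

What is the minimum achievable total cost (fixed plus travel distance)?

89

Open {W1, W2}: assign each demand point to its cheapest open site.
  A→W2 8, B→W1 8, C→W1 44, D→W2 14
  travel distance 74, fixed 15 → total 89.
Compare {W1, W2, W4}: travel distance 74 + fixed 18 = 92.
Compare {W1, W2, W3}: travel distance 74 + fixed 19 = 93.
Compare {W1, W2, W3, W4}: travel distance 74 + fixed 22 = 96.
All other subsets cost ≥ 92. Minimum total cost: 89.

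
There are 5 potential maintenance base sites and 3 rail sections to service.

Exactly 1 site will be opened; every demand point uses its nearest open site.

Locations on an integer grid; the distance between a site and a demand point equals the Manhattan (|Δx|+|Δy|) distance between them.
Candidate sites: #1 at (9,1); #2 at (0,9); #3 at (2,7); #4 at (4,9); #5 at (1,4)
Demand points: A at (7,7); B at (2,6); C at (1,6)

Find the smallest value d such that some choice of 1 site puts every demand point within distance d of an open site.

5

Open {#3}.
  Farthest demand point is A at distance 5 (to #3); all others are ≤ 5.
With {#4} the worst case is 6.
With {#2} the worst case is 9.
No size-1 selection achieves below 5.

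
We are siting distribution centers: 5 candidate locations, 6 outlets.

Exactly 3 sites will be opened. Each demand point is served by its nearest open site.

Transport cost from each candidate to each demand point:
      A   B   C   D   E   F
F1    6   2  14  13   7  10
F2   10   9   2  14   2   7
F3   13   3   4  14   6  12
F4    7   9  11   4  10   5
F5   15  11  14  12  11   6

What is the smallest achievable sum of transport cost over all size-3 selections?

Open {F1, F2, F4}.
  A→F1 6, B→F1 2, C→F2 2, D→F4 4, E→F2 2, F→F4 5  ⇒ total 21.
Compare {F2, F3, F4}: total 23.
Compare {F1, F3, F4}: total 27.
No size-3 selection does better; minimum is 21.

21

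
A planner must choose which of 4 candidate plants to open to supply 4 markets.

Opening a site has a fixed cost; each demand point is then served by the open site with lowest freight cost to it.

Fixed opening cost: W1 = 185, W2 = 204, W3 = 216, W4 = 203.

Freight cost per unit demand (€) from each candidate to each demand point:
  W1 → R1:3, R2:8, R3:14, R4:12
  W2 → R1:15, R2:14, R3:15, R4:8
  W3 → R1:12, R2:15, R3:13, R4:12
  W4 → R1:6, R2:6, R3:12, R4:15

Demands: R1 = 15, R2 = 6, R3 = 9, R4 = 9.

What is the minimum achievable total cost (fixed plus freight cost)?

512

Open {W1}: assign each demand point to its cheapest open site.
  R1→W1 15×3=45, R2→W1 6×8=48, R3→W1 9×14=126, R4→W1 9×12=108
  freight cost 327, fixed 185 → total 512.
Compare {W4}: freight cost 369 + fixed 203 = 572.
Compare {W1, W2}: freight cost 291 + fixed 389 = 680.
Compare {W1, W4}: freight cost 297 + fixed 388 = 685.
All other subsets cost ≥ 572. Minimum total cost: 512.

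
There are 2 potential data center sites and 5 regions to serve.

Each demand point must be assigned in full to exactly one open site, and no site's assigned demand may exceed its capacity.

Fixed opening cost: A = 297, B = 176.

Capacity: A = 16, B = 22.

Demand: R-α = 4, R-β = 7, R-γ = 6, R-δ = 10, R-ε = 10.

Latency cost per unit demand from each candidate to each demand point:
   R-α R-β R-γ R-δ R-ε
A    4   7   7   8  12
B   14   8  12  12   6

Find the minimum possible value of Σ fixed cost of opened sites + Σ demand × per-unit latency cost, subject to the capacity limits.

767

Open {A, B}; cheapest assignment that respects the capacities:
  A (cap 16, load 16): R-γ, R-δ — cost 6×7 + 10×8 = 122
  B (cap 22, load 21): R-α, R-β, R-ε — cost 4×14 + 7×8 + 10×6 = 172
  Shipping 294, fixed 473 → total 767.
  Any other capacity-feasible assignment to {A, B} ships for at least 294.
Total demand is 37 and no other set of sites has combined capacity ≥ 37, so {A, B} is the only feasible choice of open sites. Minimum: 767.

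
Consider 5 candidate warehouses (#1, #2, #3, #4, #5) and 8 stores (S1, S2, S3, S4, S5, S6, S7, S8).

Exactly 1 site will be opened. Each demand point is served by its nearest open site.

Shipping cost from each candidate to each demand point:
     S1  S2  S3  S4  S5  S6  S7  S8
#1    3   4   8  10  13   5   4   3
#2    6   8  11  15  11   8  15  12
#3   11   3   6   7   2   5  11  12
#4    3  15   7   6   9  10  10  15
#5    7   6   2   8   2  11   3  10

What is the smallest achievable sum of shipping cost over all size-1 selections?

Open {#5}.
  S1→#5 7, S2→#5 6, S3→#5 2, S4→#5 8, S5→#5 2, S6→#5 11, S7→#5 3, S8→#5 10  ⇒ total 49.
Compare {#1}: total 50.
Compare {#3}: total 57.
No size-1 selection does better; minimum is 49.

49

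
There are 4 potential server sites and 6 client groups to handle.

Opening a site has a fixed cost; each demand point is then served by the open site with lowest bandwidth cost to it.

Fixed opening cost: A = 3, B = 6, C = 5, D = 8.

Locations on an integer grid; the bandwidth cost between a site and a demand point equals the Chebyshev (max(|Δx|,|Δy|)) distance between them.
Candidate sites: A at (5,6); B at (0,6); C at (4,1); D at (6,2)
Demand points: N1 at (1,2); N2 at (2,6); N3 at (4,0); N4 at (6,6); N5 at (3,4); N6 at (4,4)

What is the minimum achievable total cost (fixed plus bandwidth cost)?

Open {A, C}: assign each demand point to its cheapest open site.
  N1→C 3, N2→A 3, N3→C 1, N4→A 1, N5→A 2, N6→A 2
  bandwidth cost 12, fixed 8 → total 20.
Compare {A}: bandwidth cost 18 + fixed 3 = 21.
Compare {C}: bandwidth cost 20 + fixed 5 = 25.
Compare {A, D}: bandwidth cost 14 + fixed 11 = 25.
All other subsets cost ≥ 21. Minimum total cost: 20.

20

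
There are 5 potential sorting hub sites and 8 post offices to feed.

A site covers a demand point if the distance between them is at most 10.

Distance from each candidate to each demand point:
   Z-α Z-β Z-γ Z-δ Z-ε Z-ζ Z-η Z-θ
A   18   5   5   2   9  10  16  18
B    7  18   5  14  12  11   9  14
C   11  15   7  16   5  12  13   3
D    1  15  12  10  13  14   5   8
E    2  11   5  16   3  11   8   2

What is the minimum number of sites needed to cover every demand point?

Coverage sets (demand points within 10 of each site):
  A: {Z-β, Z-γ, Z-δ, Z-ε, Z-ζ}
  B: {Z-α, Z-γ, Z-η}
  C: {Z-γ, Z-ε, Z-θ}
  D: {Z-α, Z-δ, Z-η, Z-θ}
  E: {Z-α, Z-γ, Z-ε, Z-η, Z-θ}
No single site covers all 8 demand points.
But {A, D} covers everything, so the minimum is 2.

2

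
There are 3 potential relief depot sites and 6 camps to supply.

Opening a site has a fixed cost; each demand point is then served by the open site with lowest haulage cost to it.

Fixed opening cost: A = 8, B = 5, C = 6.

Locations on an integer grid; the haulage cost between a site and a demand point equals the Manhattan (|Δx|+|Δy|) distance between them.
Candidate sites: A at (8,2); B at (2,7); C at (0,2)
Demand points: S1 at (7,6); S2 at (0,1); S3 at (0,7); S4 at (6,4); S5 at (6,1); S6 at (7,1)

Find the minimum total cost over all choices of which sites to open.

Open {A, C}: assign each demand point to its cheapest open site.
  S1→A 5, S2→C 1, S3→C 5, S4→A 4, S5→A 3, S6→A 2
  haulage cost 20, fixed 14 → total 34.
Compare {A, B, C}: haulage cost 17 + fixed 19 = 36.
Compare {A, B}: haulage cost 24 + fixed 13 = 37.
Compare {B, C}: haulage cost 31 + fixed 11 = 42.
All other subsets cost ≥ 36. Minimum total cost: 34.

34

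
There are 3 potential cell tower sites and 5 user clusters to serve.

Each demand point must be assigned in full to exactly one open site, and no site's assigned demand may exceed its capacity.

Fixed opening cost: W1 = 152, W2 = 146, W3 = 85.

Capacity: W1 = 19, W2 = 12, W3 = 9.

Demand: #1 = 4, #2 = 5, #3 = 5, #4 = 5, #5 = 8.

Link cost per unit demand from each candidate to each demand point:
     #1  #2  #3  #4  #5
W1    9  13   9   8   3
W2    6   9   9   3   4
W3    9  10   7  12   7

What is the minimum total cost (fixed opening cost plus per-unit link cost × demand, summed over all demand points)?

432

Open {W1, W3}; cheapest assignment that respects the capacities:
  W1 (cap 19, load 18): #3, #4, #5 — cost 5×9 + 5×8 + 8×3 = 109
  W3 (cap 9, load 9): #1, #2 — cost 4×9 + 5×10 = 86
  Shipping 195, fixed 237 → total 432.
  Any other capacity-feasible assignment to {W1, W3} ships for at least 195.
Compare {W1, W2}: its best feasible assignment gives total 463.
Compare {W1, W2, W3}: its best feasible assignment gives total 538.
Every other set of open sites that can feasibly serve all demand totals ≥ 463 even under its best assignment. Minimum: 432.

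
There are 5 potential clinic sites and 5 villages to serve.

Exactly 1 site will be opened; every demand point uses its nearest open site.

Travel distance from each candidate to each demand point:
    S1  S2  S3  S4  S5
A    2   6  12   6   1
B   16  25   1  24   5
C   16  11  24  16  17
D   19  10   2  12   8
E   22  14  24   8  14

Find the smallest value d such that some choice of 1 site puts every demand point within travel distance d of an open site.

Open {A}.
  Farthest demand point is S3 at travel distance 12 (to A); all others are ≤ 12.
With {D} the worst case is 19.
With {C} the worst case is 24.
No size-1 selection achieves below 12.

12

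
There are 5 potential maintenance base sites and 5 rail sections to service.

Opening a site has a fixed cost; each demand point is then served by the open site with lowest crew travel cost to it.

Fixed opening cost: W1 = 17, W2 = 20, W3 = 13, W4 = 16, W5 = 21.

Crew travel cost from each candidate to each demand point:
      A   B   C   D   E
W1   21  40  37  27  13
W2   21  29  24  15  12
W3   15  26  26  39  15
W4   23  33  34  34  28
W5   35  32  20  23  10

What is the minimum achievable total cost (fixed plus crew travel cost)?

Open {W2}: assign each demand point to its cheapest open site.
  A→W2 21, B→W2 29, C→W2 24, D→W2 15, E→W2 12
  crew travel cost 101, fixed 20 → total 121.
Compare {W2, W3}: crew travel cost 92 + fixed 33 = 125.
Compare {W3, W5}: crew travel cost 94 + fixed 34 = 128.
Compare {W3}: crew travel cost 121 + fixed 13 = 134.
All other subsets cost ≥ 125. Minimum total cost: 121.

121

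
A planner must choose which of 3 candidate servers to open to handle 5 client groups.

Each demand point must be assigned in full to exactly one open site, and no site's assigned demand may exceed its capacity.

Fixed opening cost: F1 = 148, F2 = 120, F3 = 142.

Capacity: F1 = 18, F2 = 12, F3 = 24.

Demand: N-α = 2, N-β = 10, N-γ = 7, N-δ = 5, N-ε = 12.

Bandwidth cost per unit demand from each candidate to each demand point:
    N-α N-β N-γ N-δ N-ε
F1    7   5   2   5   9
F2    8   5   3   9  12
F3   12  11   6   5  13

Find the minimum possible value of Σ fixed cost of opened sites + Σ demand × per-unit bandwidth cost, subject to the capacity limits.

551

Open {F2, F3}; cheapest assignment that respects the capacities:
  F2 (cap 12, load 12): N-α, N-β — cost 2×8 + 10×5 = 66
  F3 (cap 24, load 24): N-γ, N-δ, N-ε — cost 7×6 + 5×5 + 12×13 = 223
  Shipping 289, fixed 262 → total 551.
  Any other capacity-feasible assignment to {F2, F3} ships for at least 289.
Compare {F1, F3}: its best feasible assignment gives total 559.
Compare {F1, F2, F3}: its best feasible assignment gives total 649.
Every other set of open sites that can feasibly serve all demand totals ≥ 559 even under its best assignment. Minimum: 551.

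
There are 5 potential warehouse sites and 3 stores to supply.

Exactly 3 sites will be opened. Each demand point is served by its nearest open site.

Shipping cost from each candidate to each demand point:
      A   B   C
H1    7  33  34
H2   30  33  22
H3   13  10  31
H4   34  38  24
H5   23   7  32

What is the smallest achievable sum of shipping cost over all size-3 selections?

Open {H1, H2, H5}.
  A→H1 7, B→H5 7, C→H2 22  ⇒ total 36.
Compare {H1, H4, H5}: total 38.
Compare {H1, H2, H3}: total 39.
No size-3 selection does better; minimum is 36.

36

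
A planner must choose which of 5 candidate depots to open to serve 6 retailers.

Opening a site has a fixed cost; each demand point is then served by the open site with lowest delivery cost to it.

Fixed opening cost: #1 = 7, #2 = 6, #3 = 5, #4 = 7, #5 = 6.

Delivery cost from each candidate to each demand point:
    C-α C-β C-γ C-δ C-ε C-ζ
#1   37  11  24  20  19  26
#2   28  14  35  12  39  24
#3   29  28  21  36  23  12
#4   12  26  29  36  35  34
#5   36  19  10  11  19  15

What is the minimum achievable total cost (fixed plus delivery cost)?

98

Open {#1, #4, #5}: assign each demand point to its cheapest open site.
  C-α→#4 12, C-β→#1 11, C-γ→#5 10, C-δ→#5 11, C-ε→#1 19, C-ζ→#5 15
  delivery cost 78, fixed 20 → total 98.
Compare {#4, #5}: delivery cost 86 + fixed 13 = 99.
Compare {#2, #4, #5}: delivery cost 81 + fixed 19 = 100.
Compare {#1, #3, #4, #5}: delivery cost 75 + fixed 25 = 100.
All other subsets cost ≥ 99. Minimum total cost: 98.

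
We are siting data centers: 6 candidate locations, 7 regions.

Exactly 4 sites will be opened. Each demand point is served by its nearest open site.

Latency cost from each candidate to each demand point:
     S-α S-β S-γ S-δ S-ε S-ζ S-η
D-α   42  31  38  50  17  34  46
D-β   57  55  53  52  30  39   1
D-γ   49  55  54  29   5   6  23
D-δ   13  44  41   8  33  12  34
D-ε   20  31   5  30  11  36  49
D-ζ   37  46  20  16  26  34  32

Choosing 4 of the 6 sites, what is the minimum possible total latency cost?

Open {D-β, D-γ, D-δ, D-ε}.
  S-α→D-δ 13, S-β→D-ε 31, S-γ→D-ε 5, S-δ→D-δ 8, S-ε→D-γ 5, S-ζ→D-γ 6, S-η→D-β 1  ⇒ total 69.
Compare {D-α, D-β, D-δ, D-ε}: total 81.
Compare {D-β, D-δ, D-ε, D-ζ}: total 81.
No size-4 selection does better; minimum is 69.

69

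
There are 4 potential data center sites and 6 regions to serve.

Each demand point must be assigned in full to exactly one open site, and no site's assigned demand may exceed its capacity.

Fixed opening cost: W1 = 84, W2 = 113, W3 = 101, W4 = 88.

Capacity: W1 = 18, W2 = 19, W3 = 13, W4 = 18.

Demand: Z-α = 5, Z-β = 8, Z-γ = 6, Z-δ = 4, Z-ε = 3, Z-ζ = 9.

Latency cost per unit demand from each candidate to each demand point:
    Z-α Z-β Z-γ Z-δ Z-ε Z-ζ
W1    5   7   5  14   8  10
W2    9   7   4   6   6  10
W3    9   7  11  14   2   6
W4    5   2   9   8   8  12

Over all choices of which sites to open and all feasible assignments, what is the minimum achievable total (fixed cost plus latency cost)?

389

Open {W1, W4}; cheapest assignment that respects the capacities:
  W1 (cap 18, load 18): Z-γ, Z-ε, Z-ζ — cost 6×5 + 3×8 + 9×10 = 144
  W4 (cap 18, load 17): Z-α, Z-β, Z-δ — cost 5×5 + 8×2 + 4×8 = 73
  Shipping 217, fixed 172 → total 389.
  Any other capacity-feasible assignment to {W1, W4} ships for at least 217.
Compare {W2, W4}: its best feasible assignment gives total 404.
Compare {W1, W3, W4}: its best feasible assignment gives total 436.
Every other set of open sites that can feasibly serve all demand totals ≥ 404 even under its best assignment. Minimum: 389.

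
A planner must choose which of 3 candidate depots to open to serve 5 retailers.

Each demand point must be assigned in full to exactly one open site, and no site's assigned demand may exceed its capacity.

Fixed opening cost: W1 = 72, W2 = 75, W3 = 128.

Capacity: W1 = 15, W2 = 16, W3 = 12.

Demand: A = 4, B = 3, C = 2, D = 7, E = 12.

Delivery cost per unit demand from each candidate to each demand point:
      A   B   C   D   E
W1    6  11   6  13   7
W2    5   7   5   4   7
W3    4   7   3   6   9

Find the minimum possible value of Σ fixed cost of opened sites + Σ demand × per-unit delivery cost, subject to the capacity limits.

310

Open {W1, W2}; cheapest assignment that respects the capacities:
  W1 (cap 15, load 12): E — cost 12×7 = 84
  W2 (cap 16, load 16): A, B, C, D — cost 4×5 + 3×7 + 2×5 + 7×4 = 79
  Shipping 163, fixed 147 → total 310.
  Any other capacity-feasible assignment to {W1, W2} ships for at least 163.
Compare {W2, W3}: its best feasible assignment gives total 376.
Compare {W1, W2, W3}: its best feasible assignment gives total 430.
Every other set of open sites that can feasibly serve all demand totals ≥ 376 even under its best assignment. Minimum: 310.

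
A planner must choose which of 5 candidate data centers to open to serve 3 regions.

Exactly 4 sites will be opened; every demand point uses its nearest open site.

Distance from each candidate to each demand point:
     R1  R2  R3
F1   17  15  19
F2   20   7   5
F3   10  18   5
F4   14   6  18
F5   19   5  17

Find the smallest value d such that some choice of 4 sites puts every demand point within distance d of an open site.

10

Open {F1, F2, F3, F4}.
  Farthest demand point is R1 at distance 10 (to F3); all others are ≤ 10.
With {F1, F2, F3, F5} the worst case is 10.
With {F1, F3, F4, F5} the worst case is 10.
No size-4 selection achieves below 10.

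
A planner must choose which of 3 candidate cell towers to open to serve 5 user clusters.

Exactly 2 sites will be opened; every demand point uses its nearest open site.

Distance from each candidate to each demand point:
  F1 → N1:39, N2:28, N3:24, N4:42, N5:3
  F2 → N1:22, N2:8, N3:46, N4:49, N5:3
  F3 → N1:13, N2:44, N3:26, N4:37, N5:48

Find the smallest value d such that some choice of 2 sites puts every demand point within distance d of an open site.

Open {F1, F3}.
  Farthest demand point is N4 at distance 37 (to F3); all others are ≤ 37.
With {F2, F3} the worst case is 37.
With {F1, F2} the worst case is 42.
No size-2 selection achieves below 37.

37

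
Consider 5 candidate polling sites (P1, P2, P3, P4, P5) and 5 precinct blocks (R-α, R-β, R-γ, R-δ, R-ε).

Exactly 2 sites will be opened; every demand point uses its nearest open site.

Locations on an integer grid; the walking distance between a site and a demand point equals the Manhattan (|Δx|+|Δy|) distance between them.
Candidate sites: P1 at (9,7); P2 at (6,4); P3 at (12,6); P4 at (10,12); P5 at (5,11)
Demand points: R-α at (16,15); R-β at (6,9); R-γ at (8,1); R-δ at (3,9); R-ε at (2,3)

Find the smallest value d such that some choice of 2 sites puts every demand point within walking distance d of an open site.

Open {P2, P4}.
  Farthest demand point is R-α at walking distance 9 (to P4); all others are ≤ 9.
With {P1, P4} the worst case is 11.
With {P1, P3} the worst case is 13.
No size-2 selection achieves below 9.

9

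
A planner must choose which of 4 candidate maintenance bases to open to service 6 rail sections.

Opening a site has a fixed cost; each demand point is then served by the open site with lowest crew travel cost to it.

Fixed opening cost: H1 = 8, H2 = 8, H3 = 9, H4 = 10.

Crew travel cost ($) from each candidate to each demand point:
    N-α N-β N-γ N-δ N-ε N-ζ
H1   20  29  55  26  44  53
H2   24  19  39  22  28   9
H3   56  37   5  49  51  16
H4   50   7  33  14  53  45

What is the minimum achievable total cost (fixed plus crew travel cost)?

114

Open {H2, H3, H4}: assign each demand point to its cheapest open site.
  N-α→H2 24, N-β→H4 7, N-γ→H3 5, N-δ→H4 14, N-ε→H2 28, N-ζ→H2 9
  crew travel cost 87, fixed 27 → total 114.
Compare {H1, H2, H3, H4}: crew travel cost 83 + fixed 35 = 118.
Compare {H2, H3}: crew travel cost 107 + fixed 17 = 124.
Compare {H1, H2, H3}: crew travel cost 103 + fixed 25 = 128.
All other subsets cost ≥ 118. Minimum total cost: 114.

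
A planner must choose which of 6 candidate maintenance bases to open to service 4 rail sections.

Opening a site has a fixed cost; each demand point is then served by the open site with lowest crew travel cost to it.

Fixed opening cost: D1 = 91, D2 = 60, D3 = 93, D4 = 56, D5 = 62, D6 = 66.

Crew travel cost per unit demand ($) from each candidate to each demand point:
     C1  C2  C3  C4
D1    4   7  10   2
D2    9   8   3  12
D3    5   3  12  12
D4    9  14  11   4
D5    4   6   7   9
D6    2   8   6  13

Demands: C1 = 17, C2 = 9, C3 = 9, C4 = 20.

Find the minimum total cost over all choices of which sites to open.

348

Open {D1, D6}: assign each demand point to its cheapest open site.
  C1→D6 17×2=34, C2→D1 9×7=63, C3→D6 9×6=54, C4→D1 20×2=40
  crew travel cost 191, fixed 157 → total 348.
Compare {D1, D2}: crew travel cost 198 + fixed 151 = 349.
Compare {D1}: crew travel cost 261 + fixed 91 = 352.
Compare {D4, D6}: crew travel cost 240 + fixed 122 = 362.
All other subsets cost ≥ 349. Minimum total cost: 348.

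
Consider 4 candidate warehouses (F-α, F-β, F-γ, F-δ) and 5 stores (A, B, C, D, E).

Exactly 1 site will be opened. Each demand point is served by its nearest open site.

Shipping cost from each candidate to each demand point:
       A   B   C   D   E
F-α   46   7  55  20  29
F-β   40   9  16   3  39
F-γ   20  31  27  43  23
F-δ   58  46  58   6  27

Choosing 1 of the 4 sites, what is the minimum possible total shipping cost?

107

Open {F-β}.
  A→F-β 40, B→F-β 9, C→F-β 16, D→F-β 3, E→F-β 39  ⇒ total 107.
Compare {F-γ}: total 144.
Compare {F-α}: total 157.
No size-1 selection does better; minimum is 107.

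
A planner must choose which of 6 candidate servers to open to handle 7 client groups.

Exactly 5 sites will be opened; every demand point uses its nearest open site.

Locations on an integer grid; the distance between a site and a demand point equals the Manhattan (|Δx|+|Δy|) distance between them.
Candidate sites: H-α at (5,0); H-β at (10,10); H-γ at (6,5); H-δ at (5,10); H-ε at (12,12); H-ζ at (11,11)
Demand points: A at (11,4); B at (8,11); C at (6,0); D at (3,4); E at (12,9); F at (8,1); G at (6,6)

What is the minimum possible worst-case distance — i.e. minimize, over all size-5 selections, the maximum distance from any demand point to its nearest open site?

6

Open {H-α, H-β, H-γ, H-δ, H-ε}.
  Farthest demand point is A at distance 6 (to H-γ); all others are ≤ 6.
With {H-α, H-β, H-γ, H-δ, H-ζ} the worst case is 6.
With {H-α, H-β, H-γ, H-ε, H-ζ} the worst case is 6.
No size-5 selection achieves below 6.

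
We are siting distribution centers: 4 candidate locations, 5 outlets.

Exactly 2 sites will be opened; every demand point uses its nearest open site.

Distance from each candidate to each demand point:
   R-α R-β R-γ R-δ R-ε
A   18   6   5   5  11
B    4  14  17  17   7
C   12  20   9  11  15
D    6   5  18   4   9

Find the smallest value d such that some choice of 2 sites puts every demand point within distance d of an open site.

7

Open {A, B}.
  Farthest demand point is R-ε at distance 7 (to B); all others are ≤ 7.
With {A, D} the worst case is 9.
With {C, D} the worst case is 9.
No size-2 selection achieves below 7.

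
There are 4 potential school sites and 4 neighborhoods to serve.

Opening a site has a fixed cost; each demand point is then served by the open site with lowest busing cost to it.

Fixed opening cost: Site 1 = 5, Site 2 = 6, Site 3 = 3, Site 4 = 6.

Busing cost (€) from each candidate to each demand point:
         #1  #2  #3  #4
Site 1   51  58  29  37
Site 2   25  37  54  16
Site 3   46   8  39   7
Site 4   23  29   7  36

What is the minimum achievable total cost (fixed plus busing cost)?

54

Open {Site 3, Site 4}: assign each demand point to its cheapest open site.
  #1→Site 4 23, #2→Site 3 8, #3→Site 4 7, #4→Site 3 7
  busing cost 45, fixed 9 → total 54.
Compare {Site 1, Site 3, Site 4}: busing cost 45 + fixed 14 = 59.
Compare {Site 2, Site 3, Site 4}: busing cost 45 + fixed 15 = 60.
Compare {Site 1, Site 2, Site 3, Site 4}: busing cost 45 + fixed 20 = 65.
All other subsets cost ≥ 59. Minimum total cost: 54.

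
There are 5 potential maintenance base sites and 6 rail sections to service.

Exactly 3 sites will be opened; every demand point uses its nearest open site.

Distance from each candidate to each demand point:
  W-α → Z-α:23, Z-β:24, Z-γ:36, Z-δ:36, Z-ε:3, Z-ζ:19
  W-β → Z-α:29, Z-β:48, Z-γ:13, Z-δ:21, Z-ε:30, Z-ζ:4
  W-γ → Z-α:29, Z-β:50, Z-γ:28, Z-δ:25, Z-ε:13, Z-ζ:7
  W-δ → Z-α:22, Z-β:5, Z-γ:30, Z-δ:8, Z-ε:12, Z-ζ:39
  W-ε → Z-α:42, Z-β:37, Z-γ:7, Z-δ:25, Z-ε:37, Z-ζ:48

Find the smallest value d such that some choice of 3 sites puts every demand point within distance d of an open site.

22

Open {W-α, W-β, W-δ}.
  Farthest demand point is Z-α at distance 22 (to W-δ); all others are ≤ 22.
With {W-α, W-δ, W-ε} the worst case is 22.
With {W-β, W-γ, W-δ} the worst case is 22.
No size-3 selection achieves below 22.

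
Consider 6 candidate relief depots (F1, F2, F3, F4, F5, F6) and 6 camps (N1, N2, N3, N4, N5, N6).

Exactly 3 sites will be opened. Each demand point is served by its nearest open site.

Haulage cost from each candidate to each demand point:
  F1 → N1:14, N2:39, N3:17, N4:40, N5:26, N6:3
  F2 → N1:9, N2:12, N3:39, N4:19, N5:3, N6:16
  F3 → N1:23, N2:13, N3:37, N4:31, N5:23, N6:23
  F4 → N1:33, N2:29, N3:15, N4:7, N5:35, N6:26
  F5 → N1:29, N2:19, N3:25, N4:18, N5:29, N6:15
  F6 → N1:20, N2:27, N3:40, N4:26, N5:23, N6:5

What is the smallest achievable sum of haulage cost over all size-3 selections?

Open {F1, F2, F4}.
  N1→F2 9, N2→F2 12, N3→F4 15, N4→F4 7, N5→F2 3, N6→F1 3  ⇒ total 49.
Compare {F2, F4, F6}: total 51.
Compare {F2, F4, F5}: total 61.
No size-3 selection does better; minimum is 49.

49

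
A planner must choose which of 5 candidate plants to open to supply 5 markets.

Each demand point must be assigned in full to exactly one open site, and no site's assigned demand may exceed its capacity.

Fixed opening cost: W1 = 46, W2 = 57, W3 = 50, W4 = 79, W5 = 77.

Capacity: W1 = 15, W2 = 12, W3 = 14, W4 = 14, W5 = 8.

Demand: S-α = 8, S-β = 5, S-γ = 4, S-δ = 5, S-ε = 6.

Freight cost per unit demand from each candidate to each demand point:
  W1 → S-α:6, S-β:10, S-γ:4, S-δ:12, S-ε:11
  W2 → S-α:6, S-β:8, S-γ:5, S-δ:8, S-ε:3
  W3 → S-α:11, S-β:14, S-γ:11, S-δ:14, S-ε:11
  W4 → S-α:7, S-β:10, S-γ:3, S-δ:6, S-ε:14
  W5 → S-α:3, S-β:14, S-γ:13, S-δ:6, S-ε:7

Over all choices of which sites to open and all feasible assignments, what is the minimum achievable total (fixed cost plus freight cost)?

328

Open {W1, W2, W5}; cheapest assignment that respects the capacities:
  W1 (cap 15, load 9): S-β, S-γ — cost 5×10 + 4×4 = 66
  W2 (cap 12, load 11): S-δ, S-ε — cost 5×8 + 6×3 = 58
  W5 (cap 8, load 8): S-α — cost 8×3 = 24
  Shipping 148, fixed 180 → total 328.
  Any other capacity-feasible assignment to {W1, W2, W5} ships for at least 148.
Compare {W1, W2, W4}: its best feasible assignment gives total 330.
Compare {W1, W4}: its best feasible assignment gives total 331.
Every other set of open sites that can feasibly serve all demand totals ≥ 330 even under its best assignment. Minimum: 328.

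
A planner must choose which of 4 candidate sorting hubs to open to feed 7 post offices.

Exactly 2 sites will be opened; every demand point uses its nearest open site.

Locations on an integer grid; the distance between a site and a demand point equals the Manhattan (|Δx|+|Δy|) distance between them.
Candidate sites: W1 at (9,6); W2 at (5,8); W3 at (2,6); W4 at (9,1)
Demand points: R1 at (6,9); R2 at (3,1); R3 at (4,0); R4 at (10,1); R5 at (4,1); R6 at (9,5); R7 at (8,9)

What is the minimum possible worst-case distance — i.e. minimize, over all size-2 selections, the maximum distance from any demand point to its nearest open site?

Open {W1, W4}.
  Farthest demand point is R1 at distance 6 (to W1); all others are ≤ 6.
With {W2, W4} the worst case is 6.
With {W1, W3} the worst case is 8.
No size-2 selection achieves below 6.

6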